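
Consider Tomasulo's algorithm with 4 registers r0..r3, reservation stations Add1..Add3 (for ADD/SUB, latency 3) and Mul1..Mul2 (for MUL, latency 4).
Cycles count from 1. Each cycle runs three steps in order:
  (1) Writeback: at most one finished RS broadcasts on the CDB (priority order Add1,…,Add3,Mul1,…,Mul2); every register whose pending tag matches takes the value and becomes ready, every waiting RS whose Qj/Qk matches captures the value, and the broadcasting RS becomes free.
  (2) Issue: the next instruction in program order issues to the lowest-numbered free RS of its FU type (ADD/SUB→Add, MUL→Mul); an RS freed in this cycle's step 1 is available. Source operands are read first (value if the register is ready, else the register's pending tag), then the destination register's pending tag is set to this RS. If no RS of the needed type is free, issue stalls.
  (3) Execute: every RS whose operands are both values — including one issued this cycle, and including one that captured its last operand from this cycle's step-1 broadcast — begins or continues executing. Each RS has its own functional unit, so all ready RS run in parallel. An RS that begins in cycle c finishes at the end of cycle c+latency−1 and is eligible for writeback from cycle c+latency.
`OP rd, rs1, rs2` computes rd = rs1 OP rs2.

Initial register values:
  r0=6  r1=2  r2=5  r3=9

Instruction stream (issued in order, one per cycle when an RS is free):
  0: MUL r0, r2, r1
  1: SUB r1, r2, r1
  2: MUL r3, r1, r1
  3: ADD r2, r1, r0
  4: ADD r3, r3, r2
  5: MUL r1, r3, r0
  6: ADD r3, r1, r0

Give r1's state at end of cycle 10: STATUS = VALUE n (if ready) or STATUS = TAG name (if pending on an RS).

c1: issue MUL r0<-Mul1 | r0:Mul1,r1:2,r2:5,r3:9
c2: issue SUB r1<-Add1 | r0:Mul1,r1:Add1,r2:5,r3:9
c3: issue MUL r3<-Mul2 | r0:Mul1,r1:Add1,r2:5,r3:Mul2
c4: issue ADD r2<-Add2 | r0:Mul1,r1:Add1,r2:Add2,r3:Mul2
c5: CDB Add1=3; issue ADD r3<-Add1 | r0:Mul1,r1:3,r2:Add2,r3:Add1
c6: CDB Mul1=10; issue MUL r1<-Mul1 | r0:10,r1:Mul1,r2:Add2,r3:Add1
c7: issue ADD r3<-Add3 | r0:10,r1:Mul1,r2:Add2,r3:Add3
c8: - | r0:10,r1:Mul1,r2:Add2,r3:Add3
c9: CDB Add2=13 | r0:10,r1:Mul1,r2:13,r3:Add3
c10: CDB Mul2=9 | r0:10,r1:Mul1,r2:13,r3:Add3

STATUS = TAG Mul1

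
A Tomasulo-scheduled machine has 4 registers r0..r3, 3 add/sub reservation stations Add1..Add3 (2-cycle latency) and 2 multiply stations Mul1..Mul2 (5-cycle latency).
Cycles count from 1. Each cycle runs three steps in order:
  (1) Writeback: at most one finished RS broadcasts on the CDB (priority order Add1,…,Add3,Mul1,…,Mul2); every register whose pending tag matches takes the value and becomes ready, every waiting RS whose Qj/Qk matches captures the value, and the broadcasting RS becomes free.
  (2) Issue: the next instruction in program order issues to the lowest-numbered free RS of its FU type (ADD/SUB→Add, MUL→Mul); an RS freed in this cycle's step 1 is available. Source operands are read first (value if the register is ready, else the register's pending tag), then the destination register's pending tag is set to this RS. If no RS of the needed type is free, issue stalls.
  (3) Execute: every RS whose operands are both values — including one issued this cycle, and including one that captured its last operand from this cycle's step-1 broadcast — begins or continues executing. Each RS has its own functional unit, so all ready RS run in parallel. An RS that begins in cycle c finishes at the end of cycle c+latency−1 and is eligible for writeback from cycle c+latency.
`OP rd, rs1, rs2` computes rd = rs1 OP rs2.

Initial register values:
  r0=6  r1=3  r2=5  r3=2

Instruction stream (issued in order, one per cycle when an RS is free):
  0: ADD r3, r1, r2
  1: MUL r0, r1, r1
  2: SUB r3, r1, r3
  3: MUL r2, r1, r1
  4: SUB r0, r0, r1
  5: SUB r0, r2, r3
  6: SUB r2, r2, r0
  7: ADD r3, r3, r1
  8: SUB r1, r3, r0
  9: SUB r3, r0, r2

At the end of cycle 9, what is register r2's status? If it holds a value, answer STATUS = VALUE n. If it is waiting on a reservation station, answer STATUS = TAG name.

STATUS = TAG Add3

c1: issue ADD r3<-Add1 | r0:6,r1:3,r2:5,r3:Add1
c2: issue MUL r0<-Mul1 | r0:Mul1,r1:3,r2:5,r3:Add1
c3: CDB Add1=8; issue SUB r3<-Add1 | r0:Mul1,r1:3,r2:5,r3:Add1
c4: issue MUL r2<-Mul2 | r0:Mul1,r1:3,r2:Mul2,r3:Add1
c5: CDB Add1=-5; issue SUB r0<-Add1 | r0:Add1,r1:3,r2:Mul2,r3:-5
c6: issue SUB r0<-Add2 | r0:Add2,r1:3,r2:Mul2,r3:-5
c7: CDB Mul1=9; issue SUB r2<-Add3 | r0:Add2,r1:3,r2:Add3,r3:-5
c8: stall | r0:Add2,r1:3,r2:Add3,r3:-5
c9: CDB Add1=6; issue ADD r3<-Add1 | r0:Add2,r1:3,r2:Add3,r3:Add1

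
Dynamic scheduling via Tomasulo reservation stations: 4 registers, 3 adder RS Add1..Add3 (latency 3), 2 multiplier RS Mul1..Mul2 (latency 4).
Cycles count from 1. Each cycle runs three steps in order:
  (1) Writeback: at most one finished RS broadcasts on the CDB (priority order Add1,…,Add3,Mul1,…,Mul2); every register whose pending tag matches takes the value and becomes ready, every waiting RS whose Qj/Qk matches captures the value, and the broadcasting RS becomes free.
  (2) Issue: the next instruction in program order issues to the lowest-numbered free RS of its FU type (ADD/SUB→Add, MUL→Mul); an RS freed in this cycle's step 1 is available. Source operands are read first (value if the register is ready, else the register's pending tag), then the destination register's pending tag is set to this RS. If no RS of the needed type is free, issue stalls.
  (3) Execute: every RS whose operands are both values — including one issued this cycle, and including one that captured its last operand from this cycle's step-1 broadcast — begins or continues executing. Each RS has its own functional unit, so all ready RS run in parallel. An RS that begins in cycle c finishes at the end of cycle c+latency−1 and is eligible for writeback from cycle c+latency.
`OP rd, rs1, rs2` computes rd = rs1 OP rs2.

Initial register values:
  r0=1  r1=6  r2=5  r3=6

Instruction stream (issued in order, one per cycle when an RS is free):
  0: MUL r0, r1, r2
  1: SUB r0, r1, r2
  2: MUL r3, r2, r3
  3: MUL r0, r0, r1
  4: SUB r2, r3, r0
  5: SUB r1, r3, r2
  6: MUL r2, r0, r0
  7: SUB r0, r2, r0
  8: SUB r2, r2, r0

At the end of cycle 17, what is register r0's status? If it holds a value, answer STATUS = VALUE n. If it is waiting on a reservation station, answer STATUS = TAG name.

c1: issue MUL r0<-Mul1 | r0:Mul1,r1:6,r2:5,r3:6
c2: issue SUB r0<-Add1 | r0:Add1,r1:6,r2:5,r3:6
c3: issue MUL r3<-Mul2 | r0:Add1,r1:6,r2:5,r3:Mul2
c4: stall | r0:Add1,r1:6,r2:5,r3:Mul2
c5: CDB Add1=1; stall | r0:1,r1:6,r2:5,r3:Mul2
c6: CDB Mul1=30; issue MUL r0<-Mul1 | r0:Mul1,r1:6,r2:5,r3:Mul2
c7: CDB Mul2=30; issue SUB r2<-Add1 | r0:Mul1,r1:6,r2:Add1,r3:30
c8: issue SUB r1<-Add2 | r0:Mul1,r1:Add2,r2:Add1,r3:30
c9: issue MUL r2<-Mul2 | r0:Mul1,r1:Add2,r2:Mul2,r3:30
c10: CDB Mul1=6; issue SUB r0<-Add3 | r0:Add3,r1:Add2,r2:Mul2,r3:30
c11: stall | r0:Add3,r1:Add2,r2:Mul2,r3:30
c12: stall | r0:Add3,r1:Add2,r2:Mul2,r3:30
c13: CDB Add1=24; issue SUB r2<-Add1 | r0:Add3,r1:Add2,r2:Add1,r3:30
c14: CDB Mul2=36 | r0:Add3,r1:Add2,r2:Add1,r3:30
c15: - | r0:Add3,r1:Add2,r2:Add1,r3:30
c16: CDB Add2=6 | r0:Add3,r1:6,r2:Add1,r3:30
c17: CDB Add3=30 | r0:30,r1:6,r2:Add1,r3:30

STATUS = VALUE 30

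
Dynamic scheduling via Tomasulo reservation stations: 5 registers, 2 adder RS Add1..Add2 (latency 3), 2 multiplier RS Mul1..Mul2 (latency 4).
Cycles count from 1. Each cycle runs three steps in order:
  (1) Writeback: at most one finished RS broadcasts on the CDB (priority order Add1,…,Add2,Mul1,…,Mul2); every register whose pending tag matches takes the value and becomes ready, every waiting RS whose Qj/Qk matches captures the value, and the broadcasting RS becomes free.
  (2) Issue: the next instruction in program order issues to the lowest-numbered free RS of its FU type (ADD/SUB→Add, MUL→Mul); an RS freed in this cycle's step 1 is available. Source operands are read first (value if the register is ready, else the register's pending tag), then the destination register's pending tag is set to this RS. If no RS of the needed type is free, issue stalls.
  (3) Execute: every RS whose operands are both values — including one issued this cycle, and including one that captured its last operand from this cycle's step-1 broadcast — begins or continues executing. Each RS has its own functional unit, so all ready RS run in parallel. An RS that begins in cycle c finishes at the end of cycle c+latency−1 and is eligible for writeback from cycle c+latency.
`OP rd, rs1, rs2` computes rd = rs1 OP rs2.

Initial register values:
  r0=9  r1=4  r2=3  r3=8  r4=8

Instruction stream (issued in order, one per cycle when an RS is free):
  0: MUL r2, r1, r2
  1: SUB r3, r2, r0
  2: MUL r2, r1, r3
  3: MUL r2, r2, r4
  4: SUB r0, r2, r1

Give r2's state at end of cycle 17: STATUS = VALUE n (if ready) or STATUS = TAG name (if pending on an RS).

STATUS = VALUE 96

c1: issue MUL r2<-Mul1 | r0:9,r1:4,r2:Mul1,r3:8,r4:8
c2: issue SUB r3<-Add1 | r0:9,r1:4,r2:Mul1,r3:Add1,r4:8
c3: issue MUL r2<-Mul2 | r0:9,r1:4,r2:Mul2,r3:Add1,r4:8
c4: stall | r0:9,r1:4,r2:Mul2,r3:Add1,r4:8
c5: CDB Mul1=12; issue MUL r2<-Mul1 | r0:9,r1:4,r2:Mul1,r3:Add1,r4:8
c6: issue SUB r0<-Add2 | r0:Add2,r1:4,r2:Mul1,r3:Add1,r4:8
c7: - | r0:Add2,r1:4,r2:Mul1,r3:Add1,r4:8
c8: CDB Add1=3 | r0:Add2,r1:4,r2:Mul1,r3:3,r4:8
c9: - | r0:Add2,r1:4,r2:Mul1,r3:3,r4:8
c10: - | r0:Add2,r1:4,r2:Mul1,r3:3,r4:8
c11: - | r0:Add2,r1:4,r2:Mul1,r3:3,r4:8
c12: CDB Mul2=12 | r0:Add2,r1:4,r2:Mul1,r3:3,r4:8
c13: - | r0:Add2,r1:4,r2:Mul1,r3:3,r4:8
c14: - | r0:Add2,r1:4,r2:Mul1,r3:3,r4:8
c15: - | r0:Add2,r1:4,r2:Mul1,r3:3,r4:8
c16: CDB Mul1=96 | r0:Add2,r1:4,r2:96,r3:3,r4:8
c17: - | r0:Add2,r1:4,r2:96,r3:3,r4:8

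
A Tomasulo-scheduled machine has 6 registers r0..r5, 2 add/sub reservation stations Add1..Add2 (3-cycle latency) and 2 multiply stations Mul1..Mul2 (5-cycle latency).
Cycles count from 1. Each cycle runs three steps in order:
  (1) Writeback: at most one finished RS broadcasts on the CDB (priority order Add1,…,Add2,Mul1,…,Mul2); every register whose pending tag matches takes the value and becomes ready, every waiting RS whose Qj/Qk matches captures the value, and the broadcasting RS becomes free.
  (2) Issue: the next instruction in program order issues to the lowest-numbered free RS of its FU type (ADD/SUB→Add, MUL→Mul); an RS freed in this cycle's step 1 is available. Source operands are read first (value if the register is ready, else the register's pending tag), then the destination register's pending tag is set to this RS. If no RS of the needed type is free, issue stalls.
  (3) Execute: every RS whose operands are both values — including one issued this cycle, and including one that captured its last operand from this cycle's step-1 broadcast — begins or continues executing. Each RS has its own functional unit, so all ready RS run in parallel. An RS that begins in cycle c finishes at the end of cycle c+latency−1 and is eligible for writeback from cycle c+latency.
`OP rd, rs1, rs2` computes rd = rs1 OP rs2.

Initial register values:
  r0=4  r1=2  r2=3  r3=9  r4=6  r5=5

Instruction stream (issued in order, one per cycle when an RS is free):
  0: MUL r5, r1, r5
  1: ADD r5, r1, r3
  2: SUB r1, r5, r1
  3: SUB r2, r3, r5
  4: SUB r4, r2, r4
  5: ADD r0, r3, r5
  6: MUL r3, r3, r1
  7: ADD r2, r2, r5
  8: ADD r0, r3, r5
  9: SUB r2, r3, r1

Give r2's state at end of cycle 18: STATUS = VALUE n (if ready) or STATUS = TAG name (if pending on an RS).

  c1: issue MUL r5<-Mul1  regs: r0:4,r1:2,r2:3,r3:9,r4:6,r5:Mul1
  c2: issue ADD r5<-Add1  regs: r0:4,r1:2,r2:3,r3:9,r4:6,r5:Add1
  c3: issue SUB r1<-Add2  regs: r0:4,r1:Add2,r2:3,r3:9,r4:6,r5:Add1
  c4: stall  regs: r0:4,r1:Add2,r2:3,r3:9,r4:6,r5:Add1
  c5: CDB Add1=11; issue SUB r2<-Add1  regs: r0:4,r1:Add2,r2:Add1,r3:9,r4:6,r5:11
  c6: CDB Mul1=10; stall  regs: r0:4,r1:Add2,r2:Add1,r3:9,r4:6,r5:11
  c7: stall  regs: r0:4,r1:Add2,r2:Add1,r3:9,r4:6,r5:11
  c8: CDB Add1=-2; issue SUB r4<-Add1  regs: r0:4,r1:Add2,r2:-2,r3:9,r4:Add1,r5:11
  c9: CDB Add2=9; issue ADD r0<-Add2  regs: r0:Add2,r1:9,r2:-2,r3:9,r4:Add1,r5:11
  c10: issue MUL r3<-Mul1  regs: r0:Add2,r1:9,r2:-2,r3:Mul1,r4:Add1,r5:11
  c11: CDB Add1=-8; issue ADD r2<-Add1  regs: r0:Add2,r1:9,r2:Add1,r3:Mul1,r4:-8,r5:11
  c12: CDB Add2=20; issue ADD r0<-Add2  regs: r0:Add2,r1:9,r2:Add1,r3:Mul1,r4:-8,r5:11
  c13: stall  regs: r0:Add2,r1:9,r2:Add1,r3:Mul1,r4:-8,r5:11
  c14: CDB Add1=9; issue SUB r2<-Add1  regs: r0:Add2,r1:9,r2:Add1,r3:Mul1,r4:-8,r5:11
  c15: CDB Mul1=81  regs: r0:Add2,r1:9,r2:Add1,r3:81,r4:-8,r5:11
  c16: -  regs: r0:Add2,r1:9,r2:Add1,r3:81,r4:-8,r5:11
  c17: -  regs: r0:Add2,r1:9,r2:Add1,r3:81,r4:-8,r5:11
  c18: CDB Add1=72  regs: r0:Add2,r1:9,r2:72,r3:81,r4:-8,r5:11

STATUS = VALUE 72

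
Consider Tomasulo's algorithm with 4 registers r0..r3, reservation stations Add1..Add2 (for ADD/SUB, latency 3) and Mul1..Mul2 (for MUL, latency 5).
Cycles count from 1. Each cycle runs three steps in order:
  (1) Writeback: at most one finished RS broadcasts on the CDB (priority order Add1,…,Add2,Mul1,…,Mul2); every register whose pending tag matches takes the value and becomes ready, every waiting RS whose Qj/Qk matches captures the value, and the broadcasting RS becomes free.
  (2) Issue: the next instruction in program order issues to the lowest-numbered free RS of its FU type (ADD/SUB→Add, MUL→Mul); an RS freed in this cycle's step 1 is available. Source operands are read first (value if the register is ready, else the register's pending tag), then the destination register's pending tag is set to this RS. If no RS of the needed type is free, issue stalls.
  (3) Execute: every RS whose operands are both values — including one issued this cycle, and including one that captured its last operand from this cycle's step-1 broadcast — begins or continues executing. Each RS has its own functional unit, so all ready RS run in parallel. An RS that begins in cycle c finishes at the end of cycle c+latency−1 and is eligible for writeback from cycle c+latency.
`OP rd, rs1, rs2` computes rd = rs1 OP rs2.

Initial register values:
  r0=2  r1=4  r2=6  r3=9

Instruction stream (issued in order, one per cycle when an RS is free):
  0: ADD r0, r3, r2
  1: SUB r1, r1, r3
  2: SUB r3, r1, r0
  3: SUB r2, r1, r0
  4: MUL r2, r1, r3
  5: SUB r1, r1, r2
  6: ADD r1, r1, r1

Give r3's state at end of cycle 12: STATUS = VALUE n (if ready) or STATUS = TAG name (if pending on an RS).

  c1: issue ADD r0<-Add1  regs: r0:Add1,r1:4,r2:6,r3:9
  c2: issue SUB r1<-Add2  regs: r0:Add1,r1:Add2,r2:6,r3:9
  c3: stall  regs: r0:Add1,r1:Add2,r2:6,r3:9
  c4: CDB Add1=15; issue SUB r3<-Add1  regs: r0:15,r1:Add2,r2:6,r3:Add1
  c5: CDB Add2=-5; issue SUB r2<-Add2  regs: r0:15,r1:-5,r2:Add2,r3:Add1
  c6: issue MUL r2<-Mul1  regs: r0:15,r1:-5,r2:Mul1,r3:Add1
  c7: stall  regs: r0:15,r1:-5,r2:Mul1,r3:Add1
  c8: CDB Add1=-20; issue SUB r1<-Add1  regs: r0:15,r1:Add1,r2:Mul1,r3:-20
  c9: CDB Add2=-20; issue ADD r1<-Add2  regs: r0:15,r1:Add2,r2:Mul1,r3:-20
  c10: -  regs: r0:15,r1:Add2,r2:Mul1,r3:-20
  c11: -  regs: r0:15,r1:Add2,r2:Mul1,r3:-20
  c12: -  regs: r0:15,r1:Add2,r2:Mul1,r3:-20

STATUS = VALUE -20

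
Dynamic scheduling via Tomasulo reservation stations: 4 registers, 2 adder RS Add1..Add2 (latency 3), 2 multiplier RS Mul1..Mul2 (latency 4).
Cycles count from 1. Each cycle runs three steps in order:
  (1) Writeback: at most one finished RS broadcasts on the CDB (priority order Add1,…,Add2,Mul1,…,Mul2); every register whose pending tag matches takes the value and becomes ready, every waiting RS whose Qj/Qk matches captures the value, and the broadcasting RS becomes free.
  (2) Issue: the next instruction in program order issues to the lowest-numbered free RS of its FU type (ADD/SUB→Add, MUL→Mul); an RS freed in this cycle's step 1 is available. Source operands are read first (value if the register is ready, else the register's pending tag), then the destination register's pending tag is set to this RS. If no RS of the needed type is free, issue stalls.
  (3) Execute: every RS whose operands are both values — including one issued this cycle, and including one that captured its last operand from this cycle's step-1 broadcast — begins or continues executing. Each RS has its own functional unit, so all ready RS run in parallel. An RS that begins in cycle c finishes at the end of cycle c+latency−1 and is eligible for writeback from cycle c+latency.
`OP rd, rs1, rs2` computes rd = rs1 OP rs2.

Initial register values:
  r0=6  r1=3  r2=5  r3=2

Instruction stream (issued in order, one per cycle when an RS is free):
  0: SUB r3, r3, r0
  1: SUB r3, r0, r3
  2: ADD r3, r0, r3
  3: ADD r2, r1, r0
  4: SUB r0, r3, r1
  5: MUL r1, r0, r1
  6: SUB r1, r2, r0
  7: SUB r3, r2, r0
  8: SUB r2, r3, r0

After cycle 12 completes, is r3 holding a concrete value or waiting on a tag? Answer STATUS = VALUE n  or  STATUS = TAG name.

c1: issue SUB r3<-Add1 | r0:6,r1:3,r2:5,r3:Add1
c2: issue SUB r3<-Add2 | r0:6,r1:3,r2:5,r3:Add2
c3: stall | r0:6,r1:3,r2:5,r3:Add2
c4: CDB Add1=-4; issue ADD r3<-Add1 | r0:6,r1:3,r2:5,r3:Add1
c5: stall | r0:6,r1:3,r2:5,r3:Add1
c6: stall | r0:6,r1:3,r2:5,r3:Add1
c7: CDB Add2=10; issue ADD r2<-Add2 | r0:6,r1:3,r2:Add2,r3:Add1
c8: stall | r0:6,r1:3,r2:Add2,r3:Add1
c9: stall | r0:6,r1:3,r2:Add2,r3:Add1
c10: CDB Add1=16; issue SUB r0<-Add1 | r0:Add1,r1:3,r2:Add2,r3:16
c11: CDB Add2=9; issue MUL r1<-Mul1 | r0:Add1,r1:Mul1,r2:9,r3:16
c12: issue SUB r1<-Add2 | r0:Add1,r1:Add2,r2:9,r3:16

STATUS = VALUE 16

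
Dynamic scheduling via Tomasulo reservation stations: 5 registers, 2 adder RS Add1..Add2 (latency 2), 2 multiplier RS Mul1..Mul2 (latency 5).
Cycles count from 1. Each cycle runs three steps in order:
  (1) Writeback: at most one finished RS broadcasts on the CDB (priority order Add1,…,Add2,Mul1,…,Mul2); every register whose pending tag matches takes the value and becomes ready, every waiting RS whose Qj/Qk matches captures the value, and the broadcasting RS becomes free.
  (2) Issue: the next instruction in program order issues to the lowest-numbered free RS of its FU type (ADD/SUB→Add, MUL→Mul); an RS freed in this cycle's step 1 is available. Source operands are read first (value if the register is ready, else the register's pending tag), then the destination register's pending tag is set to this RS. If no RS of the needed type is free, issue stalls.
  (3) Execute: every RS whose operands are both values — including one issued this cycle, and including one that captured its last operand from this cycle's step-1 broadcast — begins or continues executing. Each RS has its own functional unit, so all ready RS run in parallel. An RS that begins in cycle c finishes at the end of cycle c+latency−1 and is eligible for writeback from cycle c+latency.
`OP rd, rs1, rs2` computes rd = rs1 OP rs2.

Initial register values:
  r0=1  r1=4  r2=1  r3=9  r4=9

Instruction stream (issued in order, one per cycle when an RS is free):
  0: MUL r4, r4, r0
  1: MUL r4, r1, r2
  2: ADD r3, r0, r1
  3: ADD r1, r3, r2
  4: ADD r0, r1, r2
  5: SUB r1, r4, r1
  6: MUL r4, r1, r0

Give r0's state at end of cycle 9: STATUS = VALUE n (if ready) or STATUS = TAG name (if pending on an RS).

cycle 1: issue MUL r4<-Mul1 // r0:1,r1:4,r2:1,r3:9,r4:Mul1
cycle 2: issue MUL r4<-Mul2 // r0:1,r1:4,r2:1,r3:9,r4:Mul2
cycle 3: issue ADD r3<-Add1 // r0:1,r1:4,r2:1,r3:Add1,r4:Mul2
cycle 4: issue ADD r1<-Add2 // r0:1,r1:Add2,r2:1,r3:Add1,r4:Mul2
cycle 5: CDB Add1=5; issue ADD r0<-Add1 // r0:Add1,r1:Add2,r2:1,r3:5,r4:Mul2
cycle 6: CDB Mul1=9; stall // r0:Add1,r1:Add2,r2:1,r3:5,r4:Mul2
cycle 7: CDB Add2=6; issue SUB r1<-Add2 // r0:Add1,r1:Add2,r2:1,r3:5,r4:Mul2
cycle 8: CDB Mul2=4; issue MUL r4<-Mul1 // r0:Add1,r1:Add2,r2:1,r3:5,r4:Mul1
cycle 9: CDB Add1=7 // r0:7,r1:Add2,r2:1,r3:5,r4:Mul1

STATUS = VALUE 7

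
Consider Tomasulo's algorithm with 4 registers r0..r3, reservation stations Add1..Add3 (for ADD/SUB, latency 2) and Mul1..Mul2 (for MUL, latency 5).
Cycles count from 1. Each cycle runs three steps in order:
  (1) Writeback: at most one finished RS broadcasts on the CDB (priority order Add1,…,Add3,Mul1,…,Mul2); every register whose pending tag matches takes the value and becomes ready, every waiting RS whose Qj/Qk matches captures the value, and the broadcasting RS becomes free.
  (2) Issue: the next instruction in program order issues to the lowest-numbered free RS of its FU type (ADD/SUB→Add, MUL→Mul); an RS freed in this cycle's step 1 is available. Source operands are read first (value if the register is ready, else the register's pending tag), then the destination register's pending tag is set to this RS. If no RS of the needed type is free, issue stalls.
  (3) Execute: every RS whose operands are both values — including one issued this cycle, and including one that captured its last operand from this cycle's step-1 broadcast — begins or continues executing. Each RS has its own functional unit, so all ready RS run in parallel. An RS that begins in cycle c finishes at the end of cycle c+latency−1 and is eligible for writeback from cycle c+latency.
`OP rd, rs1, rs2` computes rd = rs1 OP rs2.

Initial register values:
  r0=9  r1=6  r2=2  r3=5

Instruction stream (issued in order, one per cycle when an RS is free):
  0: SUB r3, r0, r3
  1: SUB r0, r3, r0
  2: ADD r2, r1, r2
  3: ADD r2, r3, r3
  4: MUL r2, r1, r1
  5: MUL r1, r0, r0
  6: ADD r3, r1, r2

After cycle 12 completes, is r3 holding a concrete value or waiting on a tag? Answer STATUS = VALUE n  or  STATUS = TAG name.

cycle 1: issue SUB r3<-Add1 // r0:9,r1:6,r2:2,r3:Add1
cycle 2: issue SUB r0<-Add2 // r0:Add2,r1:6,r2:2,r3:Add1
cycle 3: CDB Add1=4; issue ADD r2<-Add1 // r0:Add2,r1:6,r2:Add1,r3:4
cycle 4: issue ADD r2<-Add3 // r0:Add2,r1:6,r2:Add3,r3:4
cycle 5: CDB Add1=8; issue MUL r2<-Mul1 // r0:Add2,r1:6,r2:Mul1,r3:4
cycle 6: CDB Add2=-5; issue MUL r1<-Mul2 // r0:-5,r1:Mul2,r2:Mul1,r3:4
cycle 7: CDB Add3=8; issue ADD r3<-Add1 // r0:-5,r1:Mul2,r2:Mul1,r3:Add1
cycle 8: - // r0:-5,r1:Mul2,r2:Mul1,r3:Add1
cycle 9: - // r0:-5,r1:Mul2,r2:Mul1,r3:Add1
cycle 10: CDB Mul1=36 // r0:-5,r1:Mul2,r2:36,r3:Add1
cycle 11: CDB Mul2=25 // r0:-5,r1:25,r2:36,r3:Add1
cycle 12: - // r0:-5,r1:25,r2:36,r3:Add1

STATUS = TAG Add1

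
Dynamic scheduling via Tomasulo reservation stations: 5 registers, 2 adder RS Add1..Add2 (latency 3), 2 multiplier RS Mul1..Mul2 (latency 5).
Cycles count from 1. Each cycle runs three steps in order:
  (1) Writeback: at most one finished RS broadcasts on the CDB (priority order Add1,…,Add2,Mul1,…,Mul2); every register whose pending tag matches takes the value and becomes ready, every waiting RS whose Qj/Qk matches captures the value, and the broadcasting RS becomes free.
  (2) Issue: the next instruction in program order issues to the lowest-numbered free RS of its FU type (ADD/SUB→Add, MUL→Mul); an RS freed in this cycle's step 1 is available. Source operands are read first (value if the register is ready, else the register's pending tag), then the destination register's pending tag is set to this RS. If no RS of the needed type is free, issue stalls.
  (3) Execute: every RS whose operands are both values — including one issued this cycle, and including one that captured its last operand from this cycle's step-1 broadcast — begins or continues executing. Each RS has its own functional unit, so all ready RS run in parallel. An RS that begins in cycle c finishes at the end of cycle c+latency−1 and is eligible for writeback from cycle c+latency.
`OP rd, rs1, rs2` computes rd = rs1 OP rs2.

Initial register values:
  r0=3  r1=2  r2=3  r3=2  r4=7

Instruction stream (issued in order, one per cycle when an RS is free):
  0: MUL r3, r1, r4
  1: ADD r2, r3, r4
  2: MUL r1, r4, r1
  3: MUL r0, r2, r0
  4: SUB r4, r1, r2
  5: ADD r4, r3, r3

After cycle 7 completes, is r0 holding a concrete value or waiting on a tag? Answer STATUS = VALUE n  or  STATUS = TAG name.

STATUS = TAG Mul1

cycle 1: issue MUL r3<-Mul1 // r0:3,r1:2,r2:3,r3:Mul1,r4:7
cycle 2: issue ADD r2<-Add1 // r0:3,r1:2,r2:Add1,r3:Mul1,r4:7
cycle 3: issue MUL r1<-Mul2 // r0:3,r1:Mul2,r2:Add1,r3:Mul1,r4:7
cycle 4: stall // r0:3,r1:Mul2,r2:Add1,r3:Mul1,r4:7
cycle 5: stall // r0:3,r1:Mul2,r2:Add1,r3:Mul1,r4:7
cycle 6: CDB Mul1=14; issue MUL r0<-Mul1 // r0:Mul1,r1:Mul2,r2:Add1,r3:14,r4:7
cycle 7: issue SUB r4<-Add2 // r0:Mul1,r1:Mul2,r2:Add1,r3:14,r4:Add2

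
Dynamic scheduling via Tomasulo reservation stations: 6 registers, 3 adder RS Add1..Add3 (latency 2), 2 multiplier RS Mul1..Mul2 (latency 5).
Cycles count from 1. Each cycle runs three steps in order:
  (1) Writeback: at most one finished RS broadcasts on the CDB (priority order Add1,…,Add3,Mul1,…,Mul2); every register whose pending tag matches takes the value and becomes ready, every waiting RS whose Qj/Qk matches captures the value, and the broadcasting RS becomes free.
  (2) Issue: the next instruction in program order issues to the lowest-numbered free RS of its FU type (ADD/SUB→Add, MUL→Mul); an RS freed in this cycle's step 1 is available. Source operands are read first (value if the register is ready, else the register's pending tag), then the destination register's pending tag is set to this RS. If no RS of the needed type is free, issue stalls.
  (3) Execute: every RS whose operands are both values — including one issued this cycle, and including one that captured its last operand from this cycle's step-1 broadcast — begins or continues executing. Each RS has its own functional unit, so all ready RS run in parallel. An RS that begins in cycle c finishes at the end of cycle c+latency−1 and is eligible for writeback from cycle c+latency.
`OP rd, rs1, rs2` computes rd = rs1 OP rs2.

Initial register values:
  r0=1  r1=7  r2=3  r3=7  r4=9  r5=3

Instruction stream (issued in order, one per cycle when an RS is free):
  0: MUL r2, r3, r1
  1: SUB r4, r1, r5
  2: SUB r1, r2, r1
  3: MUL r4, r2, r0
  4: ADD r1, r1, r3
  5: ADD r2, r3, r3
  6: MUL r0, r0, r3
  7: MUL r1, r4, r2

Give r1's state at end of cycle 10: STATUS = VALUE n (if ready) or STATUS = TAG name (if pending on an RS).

cycle 1: issue MUL r2<-Mul1 // r0:1,r1:7,r2:Mul1,r3:7,r4:9,r5:3
cycle 2: issue SUB r4<-Add1 // r0:1,r1:7,r2:Mul1,r3:7,r4:Add1,r5:3
cycle 3: issue SUB r1<-Add2 // r0:1,r1:Add2,r2:Mul1,r3:7,r4:Add1,r5:3
cycle 4: CDB Add1=4; issue MUL r4<-Mul2 // r0:1,r1:Add2,r2:Mul1,r3:7,r4:Mul2,r5:3
cycle 5: issue ADD r1<-Add1 // r0:1,r1:Add1,r2:Mul1,r3:7,r4:Mul2,r5:3
cycle 6: CDB Mul1=49; issue ADD r2<-Add3 // r0:1,r1:Add1,r2:Add3,r3:7,r4:Mul2,r5:3
cycle 7: issue MUL r0<-Mul1 // r0:Mul1,r1:Add1,r2:Add3,r3:7,r4:Mul2,r5:3
cycle 8: CDB Add2=42; stall // r0:Mul1,r1:Add1,r2:Add3,r3:7,r4:Mul2,r5:3
cycle 9: CDB Add3=14; stall // r0:Mul1,r1:Add1,r2:14,r3:7,r4:Mul2,r5:3
cycle 10: CDB Add1=49; stall // r0:Mul1,r1:49,r2:14,r3:7,r4:Mul2,r5:3

STATUS = VALUE 49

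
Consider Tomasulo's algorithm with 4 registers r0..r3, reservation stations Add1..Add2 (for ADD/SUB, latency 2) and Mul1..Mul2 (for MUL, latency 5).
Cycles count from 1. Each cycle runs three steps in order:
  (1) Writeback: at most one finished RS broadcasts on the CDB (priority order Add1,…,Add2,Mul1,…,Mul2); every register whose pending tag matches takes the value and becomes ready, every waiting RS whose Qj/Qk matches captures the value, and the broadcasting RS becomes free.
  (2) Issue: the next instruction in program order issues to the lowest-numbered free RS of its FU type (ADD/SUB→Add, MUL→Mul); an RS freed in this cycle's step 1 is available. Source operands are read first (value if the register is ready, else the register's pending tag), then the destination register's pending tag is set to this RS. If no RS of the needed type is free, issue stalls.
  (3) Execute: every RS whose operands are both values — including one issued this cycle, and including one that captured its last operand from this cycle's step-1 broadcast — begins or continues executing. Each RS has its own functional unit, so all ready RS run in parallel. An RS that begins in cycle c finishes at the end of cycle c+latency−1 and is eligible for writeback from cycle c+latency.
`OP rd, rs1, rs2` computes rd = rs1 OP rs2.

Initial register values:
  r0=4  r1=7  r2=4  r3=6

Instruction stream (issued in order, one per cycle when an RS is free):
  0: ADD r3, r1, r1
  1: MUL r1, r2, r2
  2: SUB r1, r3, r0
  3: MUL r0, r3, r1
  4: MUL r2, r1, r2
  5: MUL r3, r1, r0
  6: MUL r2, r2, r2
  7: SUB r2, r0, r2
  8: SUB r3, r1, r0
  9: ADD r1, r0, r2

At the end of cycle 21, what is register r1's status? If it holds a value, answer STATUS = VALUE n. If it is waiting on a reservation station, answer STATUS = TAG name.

STATUS = VALUE -1320

  c1: issue ADD r3<-Add1  regs: r0:4,r1:7,r2:4,r3:Add1
  c2: issue MUL r1<-Mul1  regs: r0:4,r1:Mul1,r2:4,r3:Add1
  c3: CDB Add1=14; issue SUB r1<-Add1  regs: r0:4,r1:Add1,r2:4,r3:14
  c4: issue MUL r0<-Mul2  regs: r0:Mul2,r1:Add1,r2:4,r3:14
  c5: CDB Add1=10; stall  regs: r0:Mul2,r1:10,r2:4,r3:14
  c6: stall  regs: r0:Mul2,r1:10,r2:4,r3:14
  c7: CDB Mul1=16; issue MUL r2<-Mul1  regs: r0:Mul2,r1:10,r2:Mul1,r3:14
  c8: stall  regs: r0:Mul2,r1:10,r2:Mul1,r3:14
  c9: stall  regs: r0:Mul2,r1:10,r2:Mul1,r3:14
  c10: CDB Mul2=140; issue MUL r3<-Mul2  regs: r0:140,r1:10,r2:Mul1,r3:Mul2
  c11: stall  regs: r0:140,r1:10,r2:Mul1,r3:Mul2
  c12: CDB Mul1=40; issue MUL r2<-Mul1  regs: r0:140,r1:10,r2:Mul1,r3:Mul2
  c13: issue SUB r2<-Add1  regs: r0:140,r1:10,r2:Add1,r3:Mul2
  c14: issue SUB r3<-Add2  regs: r0:140,r1:10,r2:Add1,r3:Add2
  c15: CDB Mul2=1400; stall  regs: r0:140,r1:10,r2:Add1,r3:Add2
  c16: CDB Add2=-130; issue ADD r1<-Add2  regs: r0:140,r1:Add2,r2:Add1,r3:-130
  c17: CDB Mul1=1600  regs: r0:140,r1:Add2,r2:Add1,r3:-130
  c18: -  regs: r0:140,r1:Add2,r2:Add1,r3:-130
  c19: CDB Add1=-1460  regs: r0:140,r1:Add2,r2:-1460,r3:-130
  c20: -  regs: r0:140,r1:Add2,r2:-1460,r3:-130
  c21: CDB Add2=-1320  regs: r0:140,r1:-1320,r2:-1460,r3:-130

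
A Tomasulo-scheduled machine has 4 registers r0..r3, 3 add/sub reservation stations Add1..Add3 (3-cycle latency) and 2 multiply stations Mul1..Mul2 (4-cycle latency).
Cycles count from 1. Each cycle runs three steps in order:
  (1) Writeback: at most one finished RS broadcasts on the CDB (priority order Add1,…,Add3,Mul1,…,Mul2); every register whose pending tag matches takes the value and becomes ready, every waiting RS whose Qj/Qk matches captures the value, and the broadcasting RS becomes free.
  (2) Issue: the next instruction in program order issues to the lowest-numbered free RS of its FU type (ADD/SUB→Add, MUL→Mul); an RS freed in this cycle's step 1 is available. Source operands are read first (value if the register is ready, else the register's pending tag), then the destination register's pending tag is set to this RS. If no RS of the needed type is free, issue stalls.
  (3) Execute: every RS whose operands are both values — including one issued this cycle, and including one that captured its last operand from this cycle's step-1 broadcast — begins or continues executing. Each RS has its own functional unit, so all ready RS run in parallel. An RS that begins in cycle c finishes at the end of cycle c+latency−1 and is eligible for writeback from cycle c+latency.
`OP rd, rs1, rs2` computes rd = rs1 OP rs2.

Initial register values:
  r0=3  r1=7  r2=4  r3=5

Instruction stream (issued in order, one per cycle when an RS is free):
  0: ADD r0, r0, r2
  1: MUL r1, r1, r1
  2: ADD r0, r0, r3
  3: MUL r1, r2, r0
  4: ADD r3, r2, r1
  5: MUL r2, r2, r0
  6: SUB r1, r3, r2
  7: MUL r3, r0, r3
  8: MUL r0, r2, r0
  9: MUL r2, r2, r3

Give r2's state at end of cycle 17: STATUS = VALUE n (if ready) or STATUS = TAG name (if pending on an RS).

STATUS = TAG Mul2

cycle 1: issue ADD r0<-Add1 // r0:Add1,r1:7,r2:4,r3:5
cycle 2: issue MUL r1<-Mul1 // r0:Add1,r1:Mul1,r2:4,r3:5
cycle 3: issue ADD r0<-Add2 // r0:Add2,r1:Mul1,r2:4,r3:5
cycle 4: CDB Add1=7; issue MUL r1<-Mul2 // r0:Add2,r1:Mul2,r2:4,r3:5
cycle 5: issue ADD r3<-Add1 // r0:Add2,r1:Mul2,r2:4,r3:Add1
cycle 6: CDB Mul1=49; issue MUL r2<-Mul1 // r0:Add2,r1:Mul2,r2:Mul1,r3:Add1
cycle 7: CDB Add2=12; issue SUB r1<-Add2 // r0:12,r1:Add2,r2:Mul1,r3:Add1
cycle 8: stall // r0:12,r1:Add2,r2:Mul1,r3:Add1
cycle 9: stall // r0:12,r1:Add2,r2:Mul1,r3:Add1
cycle 10: stall // r0:12,r1:Add2,r2:Mul1,r3:Add1
cycle 11: CDB Mul1=48; issue MUL r3<-Mul1 // r0:12,r1:Add2,r2:48,r3:Mul1
cycle 12: CDB Mul2=48; issue MUL r0<-Mul2 // r0:Mul2,r1:Add2,r2:48,r3:Mul1
cycle 13: stall // r0:Mul2,r1:Add2,r2:48,r3:Mul1
cycle 14: stall // r0:Mul2,r1:Add2,r2:48,r3:Mul1
cycle 15: CDB Add1=52; stall // r0:Mul2,r1:Add2,r2:48,r3:Mul1
cycle 16: CDB Mul2=576; issue MUL r2<-Mul2 // r0:576,r1:Add2,r2:Mul2,r3:Mul1
cycle 17: - // r0:576,r1:Add2,r2:Mul2,r3:Mul1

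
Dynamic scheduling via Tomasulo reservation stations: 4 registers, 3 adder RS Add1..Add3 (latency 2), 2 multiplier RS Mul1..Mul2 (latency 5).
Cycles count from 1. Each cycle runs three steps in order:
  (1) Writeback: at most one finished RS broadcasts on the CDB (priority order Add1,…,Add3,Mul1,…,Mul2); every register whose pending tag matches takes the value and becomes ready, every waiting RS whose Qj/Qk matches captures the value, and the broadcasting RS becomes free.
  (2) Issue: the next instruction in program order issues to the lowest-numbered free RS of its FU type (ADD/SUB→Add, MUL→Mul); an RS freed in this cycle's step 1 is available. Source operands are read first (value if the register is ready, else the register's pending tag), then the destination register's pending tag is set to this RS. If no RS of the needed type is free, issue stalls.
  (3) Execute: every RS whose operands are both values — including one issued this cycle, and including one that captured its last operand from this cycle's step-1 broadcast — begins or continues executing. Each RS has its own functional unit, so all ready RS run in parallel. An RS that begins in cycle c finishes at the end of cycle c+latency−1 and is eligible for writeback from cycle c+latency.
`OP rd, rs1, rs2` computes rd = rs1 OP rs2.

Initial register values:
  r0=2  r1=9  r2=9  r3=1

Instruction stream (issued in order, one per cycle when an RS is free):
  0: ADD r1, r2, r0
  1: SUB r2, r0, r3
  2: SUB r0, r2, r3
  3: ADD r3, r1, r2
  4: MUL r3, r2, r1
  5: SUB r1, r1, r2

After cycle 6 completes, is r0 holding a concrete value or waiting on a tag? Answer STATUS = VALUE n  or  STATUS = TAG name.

cycle 1: issue ADD r1<-Add1 // r0:2,r1:Add1,r2:9,r3:1
cycle 2: issue SUB r2<-Add2 // r0:2,r1:Add1,r2:Add2,r3:1
cycle 3: CDB Add1=11; issue SUB r0<-Add1 // r0:Add1,r1:11,r2:Add2,r3:1
cycle 4: CDB Add2=1; issue ADD r3<-Add2 // r0:Add1,r1:11,r2:1,r3:Add2
cycle 5: issue MUL r3<-Mul1 // r0:Add1,r1:11,r2:1,r3:Mul1
cycle 6: CDB Add1=0; issue SUB r1<-Add1 // r0:0,r1:Add1,r2:1,r3:Mul1

STATUS = VALUE 0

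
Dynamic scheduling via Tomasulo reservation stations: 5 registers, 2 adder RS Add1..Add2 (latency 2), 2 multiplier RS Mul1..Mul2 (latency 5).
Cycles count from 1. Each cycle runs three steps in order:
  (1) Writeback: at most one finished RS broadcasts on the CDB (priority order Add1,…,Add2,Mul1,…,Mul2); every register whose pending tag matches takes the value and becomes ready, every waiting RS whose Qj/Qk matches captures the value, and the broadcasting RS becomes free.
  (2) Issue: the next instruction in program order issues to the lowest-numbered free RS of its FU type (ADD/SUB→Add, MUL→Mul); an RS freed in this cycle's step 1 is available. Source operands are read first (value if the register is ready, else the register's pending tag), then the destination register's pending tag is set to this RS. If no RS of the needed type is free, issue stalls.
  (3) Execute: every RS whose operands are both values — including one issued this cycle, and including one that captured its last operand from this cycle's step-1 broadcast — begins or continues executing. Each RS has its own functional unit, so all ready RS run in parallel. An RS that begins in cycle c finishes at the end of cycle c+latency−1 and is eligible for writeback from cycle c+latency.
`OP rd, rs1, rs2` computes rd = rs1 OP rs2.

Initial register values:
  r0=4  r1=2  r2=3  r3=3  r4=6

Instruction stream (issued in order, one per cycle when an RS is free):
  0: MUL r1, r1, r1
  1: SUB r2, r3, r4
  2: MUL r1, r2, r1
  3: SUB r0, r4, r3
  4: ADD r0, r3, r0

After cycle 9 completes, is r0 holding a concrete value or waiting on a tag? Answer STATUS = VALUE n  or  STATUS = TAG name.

  c1: issue MUL r1<-Mul1  regs: r0:4,r1:Mul1,r2:3,r3:3,r4:6
  c2: issue SUB r2<-Add1  regs: r0:4,r1:Mul1,r2:Add1,r3:3,r4:6
  c3: issue MUL r1<-Mul2  regs: r0:4,r1:Mul2,r2:Add1,r3:3,r4:6
  c4: CDB Add1=-3; issue SUB r0<-Add1  regs: r0:Add1,r1:Mul2,r2:-3,r3:3,r4:6
  c5: issue ADD r0<-Add2  regs: r0:Add2,r1:Mul2,r2:-3,r3:3,r4:6
  c6: CDB Add1=3  regs: r0:Add2,r1:Mul2,r2:-3,r3:3,r4:6
  c7: CDB Mul1=4  regs: r0:Add2,r1:Mul2,r2:-3,r3:3,r4:6
  c8: CDB Add2=6  regs: r0:6,r1:Mul2,r2:-3,r3:3,r4:6
  c9: -  regs: r0:6,r1:Mul2,r2:-3,r3:3,r4:6

STATUS = VALUE 6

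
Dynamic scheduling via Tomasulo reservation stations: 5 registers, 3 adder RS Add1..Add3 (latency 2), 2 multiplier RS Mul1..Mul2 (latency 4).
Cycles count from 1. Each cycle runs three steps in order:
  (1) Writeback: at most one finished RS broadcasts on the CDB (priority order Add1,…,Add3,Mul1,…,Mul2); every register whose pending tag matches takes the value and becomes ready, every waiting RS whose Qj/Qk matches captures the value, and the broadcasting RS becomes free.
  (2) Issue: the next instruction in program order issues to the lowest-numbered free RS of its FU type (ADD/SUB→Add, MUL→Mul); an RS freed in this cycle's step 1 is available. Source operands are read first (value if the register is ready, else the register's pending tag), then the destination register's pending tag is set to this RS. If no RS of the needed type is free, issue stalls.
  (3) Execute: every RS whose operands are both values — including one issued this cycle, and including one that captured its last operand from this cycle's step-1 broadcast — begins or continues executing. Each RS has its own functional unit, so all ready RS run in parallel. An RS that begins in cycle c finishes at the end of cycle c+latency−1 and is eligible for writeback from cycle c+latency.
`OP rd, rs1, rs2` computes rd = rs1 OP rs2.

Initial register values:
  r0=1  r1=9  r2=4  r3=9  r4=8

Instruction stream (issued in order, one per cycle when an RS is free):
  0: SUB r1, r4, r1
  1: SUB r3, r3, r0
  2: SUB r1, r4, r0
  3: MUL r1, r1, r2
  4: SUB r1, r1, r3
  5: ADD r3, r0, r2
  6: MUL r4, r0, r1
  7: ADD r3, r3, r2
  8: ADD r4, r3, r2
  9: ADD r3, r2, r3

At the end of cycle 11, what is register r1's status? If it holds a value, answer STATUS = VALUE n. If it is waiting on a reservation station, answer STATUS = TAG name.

c1: issue SUB r1<-Add1 | r0:1,r1:Add1,r2:4,r3:9,r4:8
c2: issue SUB r3<-Add2 | r0:1,r1:Add1,r2:4,r3:Add2,r4:8
c3: CDB Add1=-1; issue SUB r1<-Add1 | r0:1,r1:Add1,r2:4,r3:Add2,r4:8
c4: CDB Add2=8; issue MUL r1<-Mul1 | r0:1,r1:Mul1,r2:4,r3:8,r4:8
c5: CDB Add1=7; issue SUB r1<-Add1 | r0:1,r1:Add1,r2:4,r3:8,r4:8
c6: issue ADD r3<-Add2 | r0:1,r1:Add1,r2:4,r3:Add2,r4:8
c7: issue MUL r4<-Mul2 | r0:1,r1:Add1,r2:4,r3:Add2,r4:Mul2
c8: CDB Add2=5; issue ADD r3<-Add2 | r0:1,r1:Add1,r2:4,r3:Add2,r4:Mul2
c9: CDB Mul1=28; issue ADD r4<-Add3 | r0:1,r1:Add1,r2:4,r3:Add2,r4:Add3
c10: CDB Add2=9; issue ADD r3<-Add2 | r0:1,r1:Add1,r2:4,r3:Add2,r4:Add3
c11: CDB Add1=20 | r0:1,r1:20,r2:4,r3:Add2,r4:Add3

STATUS = VALUE 20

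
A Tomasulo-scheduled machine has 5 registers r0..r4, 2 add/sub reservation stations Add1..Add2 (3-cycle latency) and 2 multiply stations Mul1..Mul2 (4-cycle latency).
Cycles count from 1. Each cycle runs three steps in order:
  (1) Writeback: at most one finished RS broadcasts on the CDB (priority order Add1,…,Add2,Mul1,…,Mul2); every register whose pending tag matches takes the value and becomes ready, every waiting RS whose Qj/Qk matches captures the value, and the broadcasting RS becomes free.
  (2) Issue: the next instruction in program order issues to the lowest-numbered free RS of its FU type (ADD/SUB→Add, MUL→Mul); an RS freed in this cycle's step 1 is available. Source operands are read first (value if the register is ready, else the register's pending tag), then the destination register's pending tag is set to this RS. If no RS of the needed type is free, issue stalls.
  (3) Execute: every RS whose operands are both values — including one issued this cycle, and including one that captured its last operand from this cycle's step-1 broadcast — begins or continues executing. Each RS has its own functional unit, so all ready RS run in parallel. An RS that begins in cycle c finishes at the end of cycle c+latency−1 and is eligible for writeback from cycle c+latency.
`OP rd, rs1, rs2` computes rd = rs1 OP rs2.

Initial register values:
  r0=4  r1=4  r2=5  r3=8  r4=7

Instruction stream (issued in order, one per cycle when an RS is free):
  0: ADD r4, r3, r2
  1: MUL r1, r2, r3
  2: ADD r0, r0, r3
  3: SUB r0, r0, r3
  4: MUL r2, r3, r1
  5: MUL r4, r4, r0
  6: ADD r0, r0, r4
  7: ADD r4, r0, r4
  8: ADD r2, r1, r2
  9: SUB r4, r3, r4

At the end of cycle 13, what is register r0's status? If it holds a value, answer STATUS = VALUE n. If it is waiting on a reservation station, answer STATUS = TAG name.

cycle 1: issue ADD r4<-Add1 // r0:4,r1:4,r2:5,r3:8,r4:Add1
cycle 2: issue MUL r1<-Mul1 // r0:4,r1:Mul1,r2:5,r3:8,r4:Add1
cycle 3: issue ADD r0<-Add2 // r0:Add2,r1:Mul1,r2:5,r3:8,r4:Add1
cycle 4: CDB Add1=13; issue SUB r0<-Add1 // r0:Add1,r1:Mul1,r2:5,r3:8,r4:13
cycle 5: issue MUL r2<-Mul2 // r0:Add1,r1:Mul1,r2:Mul2,r3:8,r4:13
cycle 6: CDB Add2=12; stall // r0:Add1,r1:Mul1,r2:Mul2,r3:8,r4:13
cycle 7: CDB Mul1=40; issue MUL r4<-Mul1 // r0:Add1,r1:40,r2:Mul2,r3:8,r4:Mul1
cycle 8: issue ADD r0<-Add2 // r0:Add2,r1:40,r2:Mul2,r3:8,r4:Mul1
cycle 9: CDB Add1=4; issue ADD r4<-Add1 // r0:Add2,r1:40,r2:Mul2,r3:8,r4:Add1
cycle 10: stall // r0:Add2,r1:40,r2:Mul2,r3:8,r4:Add1
cycle 11: CDB Mul2=320; stall // r0:Add2,r1:40,r2:320,r3:8,r4:Add1
cycle 12: stall // r0:Add2,r1:40,r2:320,r3:8,r4:Add1
cycle 13: CDB Mul1=52; stall // r0:Add2,r1:40,r2:320,r3:8,r4:Add1

STATUS = TAG Add2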